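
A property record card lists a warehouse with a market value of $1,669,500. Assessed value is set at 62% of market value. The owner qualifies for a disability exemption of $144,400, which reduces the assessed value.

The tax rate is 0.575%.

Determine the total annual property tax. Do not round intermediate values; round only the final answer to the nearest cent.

$5,121.47

Assessed value = $1,669,500 × 0.62 = $1,035,090
Taxable value = $1,035,090 − $144,400 = $890,690
Tax = $890,690 × 0.00575 = $5,121.4675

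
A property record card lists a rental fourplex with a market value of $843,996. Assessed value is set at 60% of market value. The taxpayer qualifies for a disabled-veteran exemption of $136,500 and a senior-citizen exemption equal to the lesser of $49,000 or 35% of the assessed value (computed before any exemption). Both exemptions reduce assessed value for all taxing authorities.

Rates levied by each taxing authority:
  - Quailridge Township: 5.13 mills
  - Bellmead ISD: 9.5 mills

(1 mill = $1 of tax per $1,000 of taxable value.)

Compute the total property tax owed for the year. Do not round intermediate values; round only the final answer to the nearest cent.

$4,694.73

Assessed value = $843,996 × 0.6 = $506,397.6
Senior-citizen exemption = min($49,000, 35% × $506,397.6) = min($49,000, $177,239.16) = $49,000 (dollar cap binds)
Taxable value = $506,397.6 − $136,500 − $49,000 = $320,897.6
Quailridge Township: $320,897.6 × 0.00513 = $1,646.204688
Bellmead ISD: $320,897.6 × 0.0095 = $3,048.5272
Total = $4,694.731888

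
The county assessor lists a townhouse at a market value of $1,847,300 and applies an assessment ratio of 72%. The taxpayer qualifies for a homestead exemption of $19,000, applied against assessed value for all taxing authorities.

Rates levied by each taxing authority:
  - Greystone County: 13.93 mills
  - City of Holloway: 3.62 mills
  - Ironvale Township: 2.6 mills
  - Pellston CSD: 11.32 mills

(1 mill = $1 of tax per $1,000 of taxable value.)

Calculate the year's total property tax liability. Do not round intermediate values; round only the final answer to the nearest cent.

$41,258.93

Assessed value = $1,847,300 × 0.72 = $1,330,056
Taxable value = $1,330,056 − $19,000 = $1,311,056
Greystone County: $1,311,056 × 0.01393 = $18,263.01008
City of Holloway: $1,311,056 × 0.00362 = $4,746.02272
Ironvale Township: $1,311,056 × 0.0026 = $3,408.7456
Pellston CSD: $1,311,056 × 0.01132 = $14,841.15392
Total = $18,263.01008 + $4,746.02272 + $3,408.7456 + $14,841.15392 = $41,258.93232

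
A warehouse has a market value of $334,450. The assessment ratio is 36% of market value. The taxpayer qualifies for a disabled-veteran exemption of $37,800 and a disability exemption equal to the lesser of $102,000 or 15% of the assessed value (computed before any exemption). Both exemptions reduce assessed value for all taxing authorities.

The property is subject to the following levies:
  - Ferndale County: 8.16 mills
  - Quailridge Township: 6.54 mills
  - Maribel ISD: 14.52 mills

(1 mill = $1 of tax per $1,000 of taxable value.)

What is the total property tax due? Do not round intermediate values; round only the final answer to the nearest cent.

Assessed value = $334,450 × 0.36 = $120,402
Disability exemption = min($102,000, 15% × $120,402) = min($102,000, $18,060.3) = $18,060.3 (percentage binds)
Taxable value = $120,402 − $37,800 − $18,060.3 = $64,541.7
Ferndale County: $64,541.7 × 0.00816 = $526.660272
Quailridge Township: $64,541.7 × 0.00654 = $422.102718
Maribel ISD: $64,541.7 × 0.01452 = $937.145484
Total = $1,885.908474

$1,885.91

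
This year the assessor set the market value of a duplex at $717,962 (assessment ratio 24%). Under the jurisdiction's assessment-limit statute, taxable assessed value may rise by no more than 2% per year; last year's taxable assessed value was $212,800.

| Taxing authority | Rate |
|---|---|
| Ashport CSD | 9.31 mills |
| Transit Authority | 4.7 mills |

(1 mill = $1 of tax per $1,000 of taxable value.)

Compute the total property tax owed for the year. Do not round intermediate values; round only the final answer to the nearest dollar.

Uncapped assessed value = $717,962 × 0.24 = $172,310.88
Cap limit = $212,800 × 1.02 = $217,056
Taxable assessed value = min($172,310.88, $217,056) = $172,310.88 (cap does not bind)
Ashport CSD: $172,310.88 × 0.00931 = $1,604.2142928
Transit Authority: $172,310.88 × 0.0047 = $809.861136
Total = $2,414.0754288

$2,414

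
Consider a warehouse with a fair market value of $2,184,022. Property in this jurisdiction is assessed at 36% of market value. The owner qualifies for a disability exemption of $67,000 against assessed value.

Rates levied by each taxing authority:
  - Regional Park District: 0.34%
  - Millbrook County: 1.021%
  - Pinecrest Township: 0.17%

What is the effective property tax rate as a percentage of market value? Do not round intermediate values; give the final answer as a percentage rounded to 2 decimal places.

0.50%

Assessed value = $2,184,022 × 0.36 = $786,247.92
Taxable value = $786,247.92 − $67,000 = $719,247.92
Regional Park District: $719,247.92 × 0.0034 = $2,445.442928
Millbrook County: $719,247.92 × 0.01021 = $7,343.5212632
Pinecrest Township: $719,247.92 × 0.0017 = $1,222.721464
Total tax = $11,011.6856552
Effective rate = $11,011.6856552 ÷ $2,184,022 = 0.50% of market value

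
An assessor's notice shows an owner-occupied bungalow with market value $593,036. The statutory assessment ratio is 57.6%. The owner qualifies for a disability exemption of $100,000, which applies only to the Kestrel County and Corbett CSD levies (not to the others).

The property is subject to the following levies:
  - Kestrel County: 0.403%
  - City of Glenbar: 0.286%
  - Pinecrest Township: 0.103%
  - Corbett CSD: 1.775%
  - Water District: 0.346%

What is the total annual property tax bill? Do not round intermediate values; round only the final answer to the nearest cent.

$7,772.48

Assessed value = $593,036 × 0.576 = $341,588.736
Kestrel County: ($341,588.736 − $100,000) × 0.00403 = $241,588.736 × 0.00403 = $973.60260608
City of Glenbar: $341,588.736 × 0.00286 = $976.94378496
Pinecrest Township: $341,588.736 × 0.00103 = $351.83639808
Corbett CSD: ($341,588.736 − $100,000) × 0.01775 = $241,588.736 × 0.01775 = $4,288.200064
Water District: $341,588.736 × 0.00346 = $1,181.89702656
Total = $7,772.47987968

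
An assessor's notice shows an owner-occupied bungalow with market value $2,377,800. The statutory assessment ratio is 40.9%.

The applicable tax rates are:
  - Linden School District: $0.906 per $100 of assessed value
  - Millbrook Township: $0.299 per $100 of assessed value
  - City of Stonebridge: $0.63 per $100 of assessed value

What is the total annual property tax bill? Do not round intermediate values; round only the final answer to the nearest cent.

$17,845.75

Assessed value = $2,377,800 × 0.409 = $972,520.2
Linden School District: $972,520.2 × 0.00906 = $8,811.033012
Millbrook Township: $972,520.2 × 0.00299 = $2,907.835398
City of Stonebridge: $972,520.2 × 0.0063 = $6,126.87726
Total = $8,811.033012 + $2,907.835398 + $6,126.87726 = $17,845.74567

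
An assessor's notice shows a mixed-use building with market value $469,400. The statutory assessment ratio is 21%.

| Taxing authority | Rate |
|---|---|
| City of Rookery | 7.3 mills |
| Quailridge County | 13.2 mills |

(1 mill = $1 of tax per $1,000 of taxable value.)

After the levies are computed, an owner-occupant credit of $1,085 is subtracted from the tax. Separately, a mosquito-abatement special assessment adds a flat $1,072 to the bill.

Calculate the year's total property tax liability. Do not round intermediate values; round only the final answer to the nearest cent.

Assessed value = $469,400 × 0.21 = $98,574
City of Rookery: $98,574 × 0.0073 = $719.5902
Quailridge County: $98,574 × 0.0132 = $1,301.1768
Levies subtotal = $2,020.767
After credit = $2,020.767 − $1,085 = $935.767
Total = $935.767 + $1,072 = $2,007.767

$2,007.77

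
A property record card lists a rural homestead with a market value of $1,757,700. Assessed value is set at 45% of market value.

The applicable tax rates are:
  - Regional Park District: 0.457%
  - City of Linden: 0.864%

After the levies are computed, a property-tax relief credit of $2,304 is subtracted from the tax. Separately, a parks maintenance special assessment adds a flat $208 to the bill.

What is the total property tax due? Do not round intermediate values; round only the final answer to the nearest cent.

$8,352.65

Assessed value = $1,757,700 × 0.45 = $790,965
Regional Park District: $790,965 × 0.00457 = $3,614.71005
City of Linden: $790,965 × 0.00864 = $6,833.9376
Levies subtotal = $10,448.64765
After credit = $10,448.64765 − $2,304 = $8,144.64765
Total = $8,144.64765 + $208 = $8,352.64765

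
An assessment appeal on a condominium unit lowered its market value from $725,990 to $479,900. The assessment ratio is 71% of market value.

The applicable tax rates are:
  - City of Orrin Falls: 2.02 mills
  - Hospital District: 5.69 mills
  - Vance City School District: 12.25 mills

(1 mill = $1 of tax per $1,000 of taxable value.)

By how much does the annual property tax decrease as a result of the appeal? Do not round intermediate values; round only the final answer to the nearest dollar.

$3,487

Old assessed value = $725,990 × 0.71 = $515,452.9
New assessed value = $479,900 × 0.71 = $340,729
Combined rate = 0.00202 + 0.00569 + 0.01225 = 0.01996
Old tax = $515,452.9 × 0.01996 = $10,288.439884
New tax = $340,729 × 0.01996 = $6,800.95084
Reduction = $10,288.439884 − $6,800.95084 = $3,487.489044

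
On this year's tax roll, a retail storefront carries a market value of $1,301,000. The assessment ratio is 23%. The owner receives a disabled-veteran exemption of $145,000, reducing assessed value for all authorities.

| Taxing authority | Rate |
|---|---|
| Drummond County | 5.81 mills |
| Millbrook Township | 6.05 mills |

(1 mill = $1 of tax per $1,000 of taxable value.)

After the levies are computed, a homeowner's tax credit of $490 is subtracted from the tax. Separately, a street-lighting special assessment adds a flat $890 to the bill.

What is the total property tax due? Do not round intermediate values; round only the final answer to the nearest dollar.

$2,229

Assessed value = $1,301,000 × 0.23 = $299,230
Taxable value = $299,230 − $145,000 = $154,230
Drummond County: $154,230 × 0.00581 = $896.0763
Millbrook Township: $154,230 × 0.00605 = $933.0915
Levies subtotal = $1,829.1678
After credit = $1,829.1678 − $490 = $1,339.1678
Total = $1,339.1678 + $890 = $2,229.1678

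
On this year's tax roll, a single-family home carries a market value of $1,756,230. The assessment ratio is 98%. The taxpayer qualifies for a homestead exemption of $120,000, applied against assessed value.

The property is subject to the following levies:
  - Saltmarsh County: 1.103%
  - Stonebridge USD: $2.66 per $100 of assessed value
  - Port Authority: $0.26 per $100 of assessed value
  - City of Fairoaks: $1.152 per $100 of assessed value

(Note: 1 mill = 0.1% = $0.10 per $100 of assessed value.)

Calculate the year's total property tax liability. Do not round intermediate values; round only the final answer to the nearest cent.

Assessed value = $1,756,230 × 0.98 = $1,721,105.4
Taxable value = $1,721,105.4 − $120,000 = $1,601,105.4
Saltmarsh County: $1,601,105.4 × 0.01103 = $17,660.192562
Stonebridge USD: $1,601,105.4 × 0.0266 = $42,589.40364
Port Authority: $1,601,105.4 × 0.0026 = $4,162.87404
City of Fairoaks: $1,601,105.4 × 0.01152 = $18,444.734208
Total = $82,857.20445

$82,857.20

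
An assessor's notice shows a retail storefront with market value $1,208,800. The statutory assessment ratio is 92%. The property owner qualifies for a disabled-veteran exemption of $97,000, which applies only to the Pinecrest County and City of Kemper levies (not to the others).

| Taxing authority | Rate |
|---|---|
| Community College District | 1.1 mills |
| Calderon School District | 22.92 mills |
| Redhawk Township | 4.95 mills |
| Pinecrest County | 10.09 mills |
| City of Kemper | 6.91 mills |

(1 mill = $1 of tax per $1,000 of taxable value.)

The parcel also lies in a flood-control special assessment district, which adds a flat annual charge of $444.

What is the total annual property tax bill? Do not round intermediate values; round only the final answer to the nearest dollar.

$49,918

Assessed value = $1,208,800 × 0.92 = $1,112,096
Community College District: $1,112,096 × 0.0011 = $1,223.3056
Calderon School District: $1,112,096 × 0.02292 = $25,489.24032
Redhawk Township: $1,112,096 × 0.00495 = $5,504.8752
Pinecrest County: ($1,112,096 − $97,000) × 0.01009 = $1,015,096 × 0.01009 = $10,242.31864
City of Kemper: ($1,112,096 − $97,000) × 0.00691 = $1,015,096 × 0.00691 = $7,014.31336
Levies subtotal = $49,474.05312
Total = $49,474.05312 + $444 = $49,918.05312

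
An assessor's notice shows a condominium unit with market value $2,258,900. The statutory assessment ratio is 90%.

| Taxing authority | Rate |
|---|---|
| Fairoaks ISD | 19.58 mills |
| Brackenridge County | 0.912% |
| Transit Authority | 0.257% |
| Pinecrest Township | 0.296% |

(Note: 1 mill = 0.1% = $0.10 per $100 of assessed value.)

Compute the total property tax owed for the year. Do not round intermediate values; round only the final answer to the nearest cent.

$69,589.93

Assessed value = $2,258,900 × 0.9 = $2,033,010
Fairoaks ISD: $2,033,010 × 0.01958 = $39,806.3358
Brackenridge County: $2,033,010 × 0.00912 = $18,541.0512
Transit Authority: $2,033,010 × 0.00257 = $5,224.8357
Pinecrest Township: $2,033,010 × 0.00296 = $6,017.7096
Total = $69,589.9323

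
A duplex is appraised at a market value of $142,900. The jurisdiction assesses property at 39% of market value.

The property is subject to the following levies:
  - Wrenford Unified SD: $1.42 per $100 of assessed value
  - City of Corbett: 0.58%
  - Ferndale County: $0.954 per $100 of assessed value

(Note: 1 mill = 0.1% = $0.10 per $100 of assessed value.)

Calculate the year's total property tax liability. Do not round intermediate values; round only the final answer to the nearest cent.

$1,646.29

Assessed value = $142,900 × 0.39 = $55,731
Wrenford Unified SD: $55,731 × 0.0142 = $791.3802
City of Corbett: $55,731 × 0.0058 = $323.2398
Ferndale County: $55,731 × 0.00954 = $531.67374
Total = $1,646.29374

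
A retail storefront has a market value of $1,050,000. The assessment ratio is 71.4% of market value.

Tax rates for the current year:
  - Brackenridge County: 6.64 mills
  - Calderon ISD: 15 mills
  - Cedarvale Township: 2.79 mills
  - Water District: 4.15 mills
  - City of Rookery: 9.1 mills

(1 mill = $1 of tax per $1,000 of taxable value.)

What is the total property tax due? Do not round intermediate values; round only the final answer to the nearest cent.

$28,248.70

Assessed value = $1,050,000 × 0.714 = $749,700
Brackenridge County: $749,700 × 0.00664 = $4,978.008
Calderon ISD: $749,700 × 0.015 = $11,245.5
Cedarvale Township: $749,700 × 0.00279 = $2,091.663
Water District: $749,700 × 0.00415 = $3,111.255
City of Rookery: $749,700 × 0.0091 = $6,822.27
Total = $4,978.008 + $11,245.5 + $2,091.663 + $3,111.255 + $6,822.27 = $28,248.696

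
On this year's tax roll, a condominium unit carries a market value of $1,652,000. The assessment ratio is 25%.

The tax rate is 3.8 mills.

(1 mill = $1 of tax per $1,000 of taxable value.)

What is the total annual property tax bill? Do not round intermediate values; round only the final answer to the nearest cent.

Assessed value = $1,652,000 × 0.25 = $413,000
Tax = $413,000 × 0.0038 = $1,569.4

$1,569.40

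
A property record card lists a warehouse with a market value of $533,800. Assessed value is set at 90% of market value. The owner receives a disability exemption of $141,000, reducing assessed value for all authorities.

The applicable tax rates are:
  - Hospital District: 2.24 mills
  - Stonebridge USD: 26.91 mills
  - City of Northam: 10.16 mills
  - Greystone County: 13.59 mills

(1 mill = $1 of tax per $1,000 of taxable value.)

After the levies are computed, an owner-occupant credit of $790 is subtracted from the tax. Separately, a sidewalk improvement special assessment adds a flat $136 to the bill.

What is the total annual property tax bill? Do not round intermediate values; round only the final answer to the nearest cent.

Assessed value = $533,800 × 0.9 = $480,420
Taxable value = $480,420 − $141,000 = $339,420
Hospital District: $339,420 × 0.00224 = $760.3008
Stonebridge USD: $339,420 × 0.02691 = $9,133.7922
City of Northam: $339,420 × 0.01016 = $3,448.5072
Greystone County: $339,420 × 0.01359 = $4,612.7178
Levies subtotal = $17,955.318
After credit = $17,955.318 − $790 = $17,165.318
Total = $17,165.318 + $136 = $17,301.318

$17,301.32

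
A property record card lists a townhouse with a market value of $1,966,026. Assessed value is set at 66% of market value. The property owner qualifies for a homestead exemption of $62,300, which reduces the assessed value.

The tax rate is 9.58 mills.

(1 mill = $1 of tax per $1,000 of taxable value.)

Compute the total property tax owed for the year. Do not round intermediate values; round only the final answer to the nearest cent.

Assessed value = $1,966,026 × 0.66 = $1,297,577.16
Taxable value = $1,297,577.16 − $62,300 = $1,235,277.16
Tax = $1,235,277.16 × 0.00958 = $11,833.9551928

$11,833.96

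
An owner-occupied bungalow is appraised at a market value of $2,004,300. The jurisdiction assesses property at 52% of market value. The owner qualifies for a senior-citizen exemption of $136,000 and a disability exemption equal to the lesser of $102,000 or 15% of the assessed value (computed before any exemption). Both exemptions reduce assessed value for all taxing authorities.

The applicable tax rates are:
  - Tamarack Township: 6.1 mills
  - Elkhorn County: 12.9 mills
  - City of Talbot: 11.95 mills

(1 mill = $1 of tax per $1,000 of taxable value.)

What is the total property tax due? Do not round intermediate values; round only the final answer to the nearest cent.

$24,891.10

Assessed value = $2,004,300 × 0.52 = $1,042,236
Disability exemption = min($102,000, 15% × $1,042,236) = min($102,000, $156,335.4) = $102,000 (dollar cap binds)
Taxable value = $1,042,236 − $136,000 − $102,000 = $804,236
Tamarack Township: $804,236 × 0.0061 = $4,905.8396
Elkhorn County: $804,236 × 0.0129 = $10,374.6444
City of Talbot: $804,236 × 0.01195 = $9,610.6202
Total = $24,891.1042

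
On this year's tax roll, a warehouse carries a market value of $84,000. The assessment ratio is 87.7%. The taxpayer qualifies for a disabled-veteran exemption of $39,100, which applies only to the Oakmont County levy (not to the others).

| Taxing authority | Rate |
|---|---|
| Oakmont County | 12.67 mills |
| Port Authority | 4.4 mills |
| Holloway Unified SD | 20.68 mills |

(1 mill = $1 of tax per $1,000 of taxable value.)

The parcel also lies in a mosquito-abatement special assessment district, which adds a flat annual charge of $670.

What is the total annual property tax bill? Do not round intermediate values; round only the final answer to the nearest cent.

Assessed value = $84,000 × 0.877 = $73,668
Oakmont County: ($73,668 − $39,100) × 0.01267 = $34,568 × 0.01267 = $437.97656
Port Authority: $73,668 × 0.0044 = $324.1392
Holloway Unified SD: $73,668 × 0.02068 = $1,523.45424
Levies subtotal = $2,285.57
Total = $2,285.57 + $670 = $2,955.57

$2,955.57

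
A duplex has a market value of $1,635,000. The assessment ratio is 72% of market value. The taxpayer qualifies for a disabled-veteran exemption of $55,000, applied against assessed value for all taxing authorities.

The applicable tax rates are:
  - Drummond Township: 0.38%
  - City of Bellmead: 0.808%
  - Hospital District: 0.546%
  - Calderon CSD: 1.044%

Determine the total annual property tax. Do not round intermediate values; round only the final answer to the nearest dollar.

Assessed value = $1,635,000 × 0.72 = $1,177,200
Taxable value = $1,177,200 − $55,000 = $1,122,200
Drummond Township: $1,122,200 × 0.0038 = $4,264.36
City of Bellmead: $1,122,200 × 0.00808 = $9,067.376
Hospital District: $1,122,200 × 0.00546 = $6,127.212
Calderon CSD: $1,122,200 × 0.01044 = $11,715.768
Total = $4,264.36 + $9,067.376 + $6,127.212 + $11,715.768 = $31,174.716

$31,175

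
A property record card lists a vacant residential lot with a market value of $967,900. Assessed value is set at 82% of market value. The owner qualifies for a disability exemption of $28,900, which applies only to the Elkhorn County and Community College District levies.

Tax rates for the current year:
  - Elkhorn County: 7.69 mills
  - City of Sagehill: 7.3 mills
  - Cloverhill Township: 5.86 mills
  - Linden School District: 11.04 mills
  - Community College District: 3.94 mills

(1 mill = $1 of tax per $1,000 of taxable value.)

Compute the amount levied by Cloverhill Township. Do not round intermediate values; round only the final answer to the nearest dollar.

$4,651

Assessed value = $967,900 × 0.82 = $793,678
Cloverhill Township taxable value = $793,678 (exemption does not apply)
Cloverhill Township levy = $793,678 × 0.00586 = $4,650.95308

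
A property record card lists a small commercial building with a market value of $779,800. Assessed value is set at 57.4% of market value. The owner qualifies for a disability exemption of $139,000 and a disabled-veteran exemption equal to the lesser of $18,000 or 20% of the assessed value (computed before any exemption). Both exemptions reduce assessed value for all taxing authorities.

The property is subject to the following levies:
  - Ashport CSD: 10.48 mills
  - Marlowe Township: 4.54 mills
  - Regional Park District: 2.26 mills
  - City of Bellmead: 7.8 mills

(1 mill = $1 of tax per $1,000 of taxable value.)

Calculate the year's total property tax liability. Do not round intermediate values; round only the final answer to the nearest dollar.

$7,288

Assessed value = $779,800 × 0.574 = $447,605.2
Disabled-veteran exemption = min($18,000, 20% × $447,605.2) = min($18,000, $89,521.04) = $18,000 (dollar cap binds)
Taxable value = $447,605.2 − $139,000 − $18,000 = $290,605.2
Ashport CSD: $290,605.2 × 0.01048 = $3,045.542496
Marlowe Township: $290,605.2 × 0.00454 = $1,319.347608
Regional Park District: $290,605.2 × 0.00226 = $656.767752
City of Bellmead: $290,605.2 × 0.0078 = $2,266.72056
Total = $7,288.378416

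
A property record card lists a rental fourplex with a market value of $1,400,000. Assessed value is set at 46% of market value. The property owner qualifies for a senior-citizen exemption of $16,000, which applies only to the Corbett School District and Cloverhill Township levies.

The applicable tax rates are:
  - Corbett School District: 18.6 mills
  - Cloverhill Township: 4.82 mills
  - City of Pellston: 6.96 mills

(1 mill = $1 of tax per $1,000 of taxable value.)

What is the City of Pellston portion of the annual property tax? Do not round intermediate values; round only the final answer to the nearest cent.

$4,482.24

Assessed value = $1,400,000 × 0.46 = $644,000
City of Pellston taxable value = $644,000 (exemption does not apply)
City of Pellston levy = $644,000 × 0.00696 = $4,482.24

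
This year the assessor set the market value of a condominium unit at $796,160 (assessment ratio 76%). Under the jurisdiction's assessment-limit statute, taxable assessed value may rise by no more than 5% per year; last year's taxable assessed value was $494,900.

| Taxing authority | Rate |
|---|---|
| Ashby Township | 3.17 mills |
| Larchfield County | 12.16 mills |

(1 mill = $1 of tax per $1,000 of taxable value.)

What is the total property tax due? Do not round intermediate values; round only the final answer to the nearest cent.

$7,966.16

Uncapped assessed value = $796,160 × 0.76 = $605,081.6
Cap limit = $494,900 × 1.05 = $519,645
Taxable assessed value = min($605,081.6, $519,645) = $519,645 (cap binds)
Ashby Township: $519,645 × 0.00317 = $1,647.27465
Larchfield County: $519,645 × 0.01216 = $6,318.8832
Total = $7,966.15785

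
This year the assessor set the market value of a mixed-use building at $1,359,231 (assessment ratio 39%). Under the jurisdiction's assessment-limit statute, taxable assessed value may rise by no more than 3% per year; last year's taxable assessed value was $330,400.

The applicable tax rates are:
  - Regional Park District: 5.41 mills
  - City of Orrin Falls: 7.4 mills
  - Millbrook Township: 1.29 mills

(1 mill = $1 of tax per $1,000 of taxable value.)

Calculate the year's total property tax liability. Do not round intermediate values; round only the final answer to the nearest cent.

$4,798.40

Uncapped assessed value = $1,359,231 × 0.39 = $530,100.09
Cap limit = $330,400 × 1.03 = $340,312
Taxable assessed value = min($530,100.09, $340,312) = $340,312 (cap binds)
Regional Park District: $340,312 × 0.00541 = $1,841.08792
City of Orrin Falls: $340,312 × 0.0074 = $2,518.3088
Millbrook Township: $340,312 × 0.00129 = $439.00248
Total = $4,798.3992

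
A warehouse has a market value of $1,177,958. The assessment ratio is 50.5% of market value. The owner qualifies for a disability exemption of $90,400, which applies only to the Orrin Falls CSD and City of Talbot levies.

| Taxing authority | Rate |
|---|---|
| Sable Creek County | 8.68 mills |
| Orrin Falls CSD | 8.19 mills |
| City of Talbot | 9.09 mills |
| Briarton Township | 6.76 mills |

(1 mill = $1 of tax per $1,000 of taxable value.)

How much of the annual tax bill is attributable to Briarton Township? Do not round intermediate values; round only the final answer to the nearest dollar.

$4,021

Assessed value = $1,177,958 × 0.505 = $594,868.79
Briarton Township taxable value = $594,868.79 (exemption does not apply)
Briarton Township levy = $594,868.79 × 0.00676 = $4,021.3130204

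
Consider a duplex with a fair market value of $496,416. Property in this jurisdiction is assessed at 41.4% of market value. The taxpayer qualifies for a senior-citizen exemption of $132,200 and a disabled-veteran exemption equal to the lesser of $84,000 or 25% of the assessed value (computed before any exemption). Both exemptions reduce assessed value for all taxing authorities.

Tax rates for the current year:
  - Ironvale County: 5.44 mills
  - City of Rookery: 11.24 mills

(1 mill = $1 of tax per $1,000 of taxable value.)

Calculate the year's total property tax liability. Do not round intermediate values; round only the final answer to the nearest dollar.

Assessed value = $496,416 × 0.414 = $205,516.224
Disabled-veteran exemption = min($84,000, 25% × $205,516.224) = min($84,000, $51,379.056) = $51,379.056 (percentage binds)
Taxable value = $205,516.224 − $132,200 − $51,379.056 = $21,937.168
Ironvale County: $21,937.168 × 0.00544 = $119.33819392
City of Rookery: $21,937.168 × 0.01124 = $246.57376832
Total = $365.91196224

$366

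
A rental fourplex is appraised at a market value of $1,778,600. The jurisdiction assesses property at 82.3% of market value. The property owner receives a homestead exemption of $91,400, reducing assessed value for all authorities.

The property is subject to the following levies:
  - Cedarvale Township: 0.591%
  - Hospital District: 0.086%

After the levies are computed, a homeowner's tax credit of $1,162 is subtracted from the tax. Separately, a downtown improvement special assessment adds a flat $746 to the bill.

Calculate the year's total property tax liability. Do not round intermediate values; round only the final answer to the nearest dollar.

Assessed value = $1,778,600 × 0.823 = $1,463,787.8
Taxable value = $1,463,787.8 − $91,400 = $1,372,387.8
Cedarvale Township: $1,372,387.8 × 0.00591 = $8,110.811898
Hospital District: $1,372,387.8 × 0.00086 = $1,180.253508
Levies subtotal = $9,291.065406
After credit = $9,291.065406 − $1,162 = $8,129.065406
Total = $8,129.065406 + $746 = $8,875.065406

$8,875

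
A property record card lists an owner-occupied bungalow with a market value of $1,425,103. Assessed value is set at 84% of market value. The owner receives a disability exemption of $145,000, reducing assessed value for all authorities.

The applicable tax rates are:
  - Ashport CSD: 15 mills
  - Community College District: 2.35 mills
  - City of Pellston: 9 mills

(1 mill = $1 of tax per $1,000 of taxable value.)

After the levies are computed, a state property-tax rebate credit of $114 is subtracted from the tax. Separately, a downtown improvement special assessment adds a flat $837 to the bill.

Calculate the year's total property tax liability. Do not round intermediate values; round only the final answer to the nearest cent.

$28,445.48

Assessed value = $1,425,103 × 0.84 = $1,197,086.52
Taxable value = $1,197,086.52 − $145,000 = $1,052,086.52
Ashport CSD: $1,052,086.52 × 0.015 = $15,781.2978
Community College District: $1,052,086.52 × 0.00235 = $2,472.403322
City of Pellston: $1,052,086.52 × 0.009 = $9,468.77868
Levies subtotal = $27,722.479802
After credit = $27,722.479802 − $114 = $27,608.479802
Total = $27,608.479802 + $837 = $28,445.479802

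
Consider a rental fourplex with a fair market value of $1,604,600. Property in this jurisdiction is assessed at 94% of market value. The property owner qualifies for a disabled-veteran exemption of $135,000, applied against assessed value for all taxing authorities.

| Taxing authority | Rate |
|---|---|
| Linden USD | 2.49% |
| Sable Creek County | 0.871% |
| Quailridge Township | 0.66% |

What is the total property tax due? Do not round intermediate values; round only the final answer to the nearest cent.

$55,221.36

Assessed value = $1,604,600 × 0.94 = $1,508,324
Taxable value = $1,508,324 − $135,000 = $1,373,324
Linden USD: $1,373,324 × 0.0249 = $34,195.7676
Sable Creek County: $1,373,324 × 0.00871 = $11,961.65204
Quailridge Township: $1,373,324 × 0.0066 = $9,063.9384
Total = $34,195.7676 + $11,961.65204 + $9,063.9384 = $55,221.35804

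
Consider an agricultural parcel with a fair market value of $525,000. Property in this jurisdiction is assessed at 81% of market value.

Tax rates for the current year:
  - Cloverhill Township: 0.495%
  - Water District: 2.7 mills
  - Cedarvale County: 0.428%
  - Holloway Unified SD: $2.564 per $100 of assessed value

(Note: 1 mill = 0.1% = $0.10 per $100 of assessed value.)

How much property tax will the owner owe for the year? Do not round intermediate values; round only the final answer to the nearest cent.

$15,976.64

Assessed value = $525,000 × 0.81 = $425,250
Cloverhill Township: $425,250 × 0.00495 = $2,104.9875
Water District: $425,250 × 0.0027 = $1,148.175
Cedarvale County: $425,250 × 0.00428 = $1,820.07
Holloway Unified SD: $425,250 × 0.02564 = $10,903.41
Total = $15,976.6425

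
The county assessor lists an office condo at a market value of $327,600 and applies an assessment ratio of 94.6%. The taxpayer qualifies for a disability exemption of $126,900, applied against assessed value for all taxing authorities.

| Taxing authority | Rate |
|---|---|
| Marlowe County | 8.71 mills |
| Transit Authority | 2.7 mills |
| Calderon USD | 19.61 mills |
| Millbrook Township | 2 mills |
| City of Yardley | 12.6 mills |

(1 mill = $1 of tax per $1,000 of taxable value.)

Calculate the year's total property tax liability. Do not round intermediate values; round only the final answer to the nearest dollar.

Assessed value = $327,600 × 0.946 = $309,909.6
Taxable value = $309,909.6 − $126,900 = $183,009.6
Marlowe County: $183,009.6 × 0.00871 = $1,594.013616
Transit Authority: $183,009.6 × 0.0027 = $494.12592
Calderon USD: $183,009.6 × 0.01961 = $3,588.818256
Millbrook Township: $183,009.6 × 0.002 = $366.0192
City of Yardley: $183,009.6 × 0.0126 = $2,305.92096
Total = $1,594.013616 + $494.12592 + $3,588.818256 + $366.0192 + $2,305.92096 = $8,348.897952

$8,349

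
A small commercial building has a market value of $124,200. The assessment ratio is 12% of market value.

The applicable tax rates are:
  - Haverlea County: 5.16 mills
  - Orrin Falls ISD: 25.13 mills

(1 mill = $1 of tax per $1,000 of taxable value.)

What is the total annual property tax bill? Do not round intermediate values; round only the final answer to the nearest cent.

Assessed value = $124,200 × 0.12 = $14,904
Haverlea County: $14,904 × 0.00516 = $76.90464
Orrin Falls ISD: $14,904 × 0.02513 = $374.53752
Total = $76.90464 + $374.53752 = $451.44216

$451.44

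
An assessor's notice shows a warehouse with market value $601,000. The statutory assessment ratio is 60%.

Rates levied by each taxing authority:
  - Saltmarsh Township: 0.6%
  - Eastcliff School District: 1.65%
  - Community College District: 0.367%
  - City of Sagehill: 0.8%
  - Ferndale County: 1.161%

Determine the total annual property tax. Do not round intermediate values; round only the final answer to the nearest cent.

Assessed value = $601,000 × 0.6 = $360,600
Saltmarsh Township: $360,600 × 0.006 = $2,163.6
Eastcliff School District: $360,600 × 0.0165 = $5,949.9
Community College District: $360,600 × 0.00367 = $1,323.402
City of Sagehill: $360,600 × 0.008 = $2,884.8
Ferndale County: $360,600 × 0.01161 = $4,186.566
Total = $2,163.6 + $5,949.9 + $1,323.402 + $2,884.8 + $4,186.566 = $16,508.268

$16,508.27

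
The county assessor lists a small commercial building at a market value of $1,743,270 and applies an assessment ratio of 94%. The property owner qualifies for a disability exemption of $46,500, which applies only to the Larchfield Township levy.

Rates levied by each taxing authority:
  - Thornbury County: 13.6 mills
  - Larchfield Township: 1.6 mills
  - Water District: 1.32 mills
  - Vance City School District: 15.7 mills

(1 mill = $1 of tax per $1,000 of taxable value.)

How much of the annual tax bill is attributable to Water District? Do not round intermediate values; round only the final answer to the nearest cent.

$2,163.05

Assessed value = $1,743,270 × 0.94 = $1,638,673.8
Water District taxable value = $1,638,673.8 (exemption does not apply)
Water District levy = $1,638,673.8 × 0.00132 = $2,163.049416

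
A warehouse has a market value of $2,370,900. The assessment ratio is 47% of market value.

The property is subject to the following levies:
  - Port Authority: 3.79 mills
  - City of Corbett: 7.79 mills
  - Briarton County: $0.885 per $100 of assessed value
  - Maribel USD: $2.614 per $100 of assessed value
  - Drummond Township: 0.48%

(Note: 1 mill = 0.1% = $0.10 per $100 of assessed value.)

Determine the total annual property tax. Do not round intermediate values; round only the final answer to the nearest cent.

$57,242.77

Assessed value = $2,370,900 × 0.47 = $1,114,323
Port Authority: $1,114,323 × 0.00379 = $4,223.28417
City of Corbett: $1,114,323 × 0.00779 = $8,680.57617
Briarton County: $1,114,323 × 0.00885 = $9,861.75855
Maribel USD: $1,114,323 × 0.02614 = $29,128.40322
Drummond Township: $1,114,323 × 0.0048 = $5,348.7504
Total = $57,242.77251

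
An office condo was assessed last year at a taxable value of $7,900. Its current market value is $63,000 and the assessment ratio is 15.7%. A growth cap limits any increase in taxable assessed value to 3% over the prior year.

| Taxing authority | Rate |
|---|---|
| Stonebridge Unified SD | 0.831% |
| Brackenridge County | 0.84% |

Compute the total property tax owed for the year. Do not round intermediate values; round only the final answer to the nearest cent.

Uncapped assessed value = $63,000 × 0.157 = $9,891
Cap limit = $7,900 × 1.03 = $8,137
Taxable assessed value = min($9,891, $8,137) = $8,137 (cap binds)
Stonebridge Unified SD: $8,137 × 0.00831 = $67.61847
Brackenridge County: $8,137 × 0.0084 = $68.3508
Total = $135.96927

$135.97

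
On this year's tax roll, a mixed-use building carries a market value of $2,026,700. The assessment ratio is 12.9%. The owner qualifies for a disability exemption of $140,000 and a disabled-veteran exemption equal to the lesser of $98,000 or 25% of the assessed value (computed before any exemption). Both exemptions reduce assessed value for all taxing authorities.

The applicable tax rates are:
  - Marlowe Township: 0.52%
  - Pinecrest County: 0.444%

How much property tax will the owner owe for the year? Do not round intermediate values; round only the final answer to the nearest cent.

$540.64

Assessed value = $2,026,700 × 0.129 = $261,444.3
Disabled-veteran exemption = min($98,000, 25% × $261,444.3) = min($98,000, $65,361.075) = $65,361.075 (percentage binds)
Taxable value = $261,444.3 − $140,000 − $65,361.075 = $56,083.225
Marlowe Township: $56,083.225 × 0.0052 = $291.63277
Pinecrest County: $56,083.225 × 0.00444 = $249.009519
Total = $540.642289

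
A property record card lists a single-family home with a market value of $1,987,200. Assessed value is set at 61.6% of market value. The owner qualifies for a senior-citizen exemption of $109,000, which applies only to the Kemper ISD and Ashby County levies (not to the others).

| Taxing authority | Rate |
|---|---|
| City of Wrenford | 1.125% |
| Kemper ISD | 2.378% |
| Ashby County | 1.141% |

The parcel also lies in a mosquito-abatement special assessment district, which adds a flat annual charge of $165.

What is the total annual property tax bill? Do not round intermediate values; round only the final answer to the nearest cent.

$53,177.20

Assessed value = $1,987,200 × 0.616 = $1,224,115.2
City of Wrenford: $1,224,115.2 × 0.01125 = $13,771.296
Kemper ISD: ($1,224,115.2 − $109,000) × 0.02378 = $1,115,115.2 × 0.02378 = $26,517.439456
Ashby County: ($1,224,115.2 − $109,000) × 0.01141 = $1,115,115.2 × 0.01141 = $12,723.464432
Levies subtotal = $53,012.199888
Total = $53,012.199888 + $165 = $53,177.199888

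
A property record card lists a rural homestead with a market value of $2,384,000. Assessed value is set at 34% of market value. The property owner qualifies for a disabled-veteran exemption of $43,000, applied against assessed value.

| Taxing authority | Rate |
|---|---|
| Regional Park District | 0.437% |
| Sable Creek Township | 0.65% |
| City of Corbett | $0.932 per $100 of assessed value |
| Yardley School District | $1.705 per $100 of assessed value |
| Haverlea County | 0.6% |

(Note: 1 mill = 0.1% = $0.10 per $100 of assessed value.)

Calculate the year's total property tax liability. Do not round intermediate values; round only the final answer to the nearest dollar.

Assessed value = $2,384,000 × 0.34 = $810,560
Taxable value = $810,560 − $43,000 = $767,560
Regional Park District: $767,560 × 0.00437 = $3,354.2372
Sable Creek Township: $767,560 × 0.0065 = $4,989.14
City of Corbett: $767,560 × 0.00932 = $7,153.6592
Yardley School District: $767,560 × 0.01705 = $13,086.898
Haverlea County: $767,560 × 0.006 = $4,605.36
Total = $33,189.2944

$33,189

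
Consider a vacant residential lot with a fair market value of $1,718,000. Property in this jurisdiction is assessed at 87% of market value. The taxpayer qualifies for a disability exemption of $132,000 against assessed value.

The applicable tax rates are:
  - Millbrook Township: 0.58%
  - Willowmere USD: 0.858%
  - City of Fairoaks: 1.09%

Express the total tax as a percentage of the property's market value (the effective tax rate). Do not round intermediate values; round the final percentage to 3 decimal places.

Assessed value = $1,718,000 × 0.87 = $1,494,660
Taxable value = $1,494,660 − $132,000 = $1,362,660
Millbrook Township: $1,362,660 × 0.0058 = $7,903.428
Willowmere USD: $1,362,660 × 0.00858 = $11,691.6228
City of Fairoaks: $1,362,660 × 0.0109 = $14,852.994
Total tax = $34,448.0448
Effective rate = $34,448.0448 ÷ $1,718,000 = 2.005% of market value

2.005%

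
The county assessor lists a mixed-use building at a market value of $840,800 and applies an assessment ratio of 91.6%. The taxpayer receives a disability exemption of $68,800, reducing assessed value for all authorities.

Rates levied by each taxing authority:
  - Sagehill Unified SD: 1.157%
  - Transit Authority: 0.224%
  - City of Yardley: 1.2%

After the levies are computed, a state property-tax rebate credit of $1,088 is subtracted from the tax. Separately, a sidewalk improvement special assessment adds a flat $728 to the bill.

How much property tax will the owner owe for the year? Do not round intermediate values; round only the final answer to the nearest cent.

Assessed value = $840,800 × 0.916 = $770,172.8
Taxable value = $770,172.8 − $68,800 = $701,372.8
Sagehill Unified SD: $701,372.8 × 0.01157 = $8,114.883296
Transit Authority: $701,372.8 × 0.00224 = $1,571.075072
City of Yardley: $701,372.8 × 0.012 = $8,416.4736
Levies subtotal = $18,102.431968
After credit = $18,102.431968 − $1,088 = $17,014.431968
Total = $17,014.431968 + $728 = $17,742.431968

$17,742.43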